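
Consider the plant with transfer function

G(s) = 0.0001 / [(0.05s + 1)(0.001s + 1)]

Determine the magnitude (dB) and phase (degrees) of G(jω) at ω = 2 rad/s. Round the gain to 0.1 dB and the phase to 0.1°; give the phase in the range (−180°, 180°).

At ω = 2 rad/s:
pole (1 + j2·0.05) = 1 + j0.1 → |·| ≈ 1.005, ∠ ≈ 5.71°
pole (1 + j2·0.001) = 1 + j0.002 → |·| ≈ 1, ∠ ≈ 0.11°
|G| = 0.0001 · 1 / (1.005 · 1) ≈ 9.9502e-05
Gain = 20 log₁₀(9.9502e-05) ≈ -80.04 dB
∠G = (0°) − (5.71° + 0.11°) = -5.82°

-80.0 dB, -5.8°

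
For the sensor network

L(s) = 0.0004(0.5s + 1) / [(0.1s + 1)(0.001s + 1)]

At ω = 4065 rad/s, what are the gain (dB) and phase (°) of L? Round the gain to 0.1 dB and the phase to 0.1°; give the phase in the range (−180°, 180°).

-66.4 dB, -76.1°

At ω = 4065 rad/s:
zero (1 + j4065·0.5) = 1 + j2032.5 → |·| ≈ 2032.5, ∠ ≈ 89.97°
pole (1 + j4065·0.1) = 1 + j406.5 → |·| ≈ 406.5, ∠ ≈ 89.86°
pole (1 + j4065·0.001) = 1 + j4.065 → |·| ≈ 4.1862, ∠ ≈ 76.18°
|L| = 0.0004 · 2032.5 / (406.5 · 4.1862) ≈ 0.00047776
Gain = 20 log₁₀(0.00047776) ≈ -66.42 dB
∠L = (89.97°) − (89.86° + 76.18°) = -76.07°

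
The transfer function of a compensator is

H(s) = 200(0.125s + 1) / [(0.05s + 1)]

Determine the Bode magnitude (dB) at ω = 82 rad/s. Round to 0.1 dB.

At ω = 82 rad/s:
zero (1 + j82·0.125) = 1 + j10.25 → |·| ≈ 10.299, ∠ ≈ 84.43°
pole (1 + j82·0.05) = 1 + j4.1 → |·| ≈ 4.2202, ∠ ≈ 76.29°
|H| = 200 · 10.299 / (4.2202) ≈ 488.08
Gain = 20 log₁₀(488.08) ≈ 53.77 dB

53.8 dB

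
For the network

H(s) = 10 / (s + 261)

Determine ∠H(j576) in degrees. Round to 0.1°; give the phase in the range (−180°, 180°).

-65.6°

At s = jω = j576:
pole (s+261): 261 + j576 → |·| = √(261²+576²) = √399897 ≈ 632.37, ∠ = arctan(576/261) ≈ 65.62°
∠H = 0.00° − 65.62° = -65.62°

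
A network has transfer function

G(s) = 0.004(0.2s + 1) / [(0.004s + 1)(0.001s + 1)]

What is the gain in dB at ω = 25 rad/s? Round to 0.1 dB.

-33.9 dB

At ω = 25 rad/s:
zero (1 + j25·0.2) = 1 + j5 → |·| ≈ 5.099, ∠ ≈ 78.69°
pole (1 + j25·0.004) = 1 + j0.1 → |·| ≈ 1.005, ∠ ≈ 5.71°
pole (1 + j25·0.001) = 1 + j0.025 → |·| ≈ 1.0003, ∠ ≈ 1.43°
|G| = 0.004 · 5.099 / (1.005 · 1.0003) ≈ 0.020288
Gain = 20 log₁₀(0.020288) ≈ -33.86 dB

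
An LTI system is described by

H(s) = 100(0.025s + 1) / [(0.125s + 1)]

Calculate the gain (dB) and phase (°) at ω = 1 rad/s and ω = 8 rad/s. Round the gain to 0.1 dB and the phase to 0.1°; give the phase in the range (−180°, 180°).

ω = 1: 39.9 dB, -5.7°; ω = 8: 37.2 dB, -33.7°

At ω = 1 rad/s:
zero (1 + j1·0.025) = 1 + j0.025 → |·| ≈ 1.0003, ∠ ≈ 1.43°
pole (1 + j1·0.125) = 1 + j0.125 → |·| ≈ 1.0078, ∠ ≈ 7.13°
|H| = 100 · 1.0003 / (1.0078) ≈ 99.256
Gain = 20 log₁₀(99.256) ≈ 39.94 dB
∠H = (1.43°) − (7.13°) = -5.70°

At ω = 8 rad/s:
zero (1 + j8·0.025) = 1 + j0.2 → |·| ≈ 1.0198, ∠ ≈ 11.31°
pole (1 + j8·0.125) = 1 + j1 → |·| ≈ 1.4142, ∠ ≈ 45.00°
|H| = 100 · 1.0198 / (1.4142) ≈ 72.111
Gain = 20 log₁₀(72.111) ≈ 37.16 dB
∠H = (11.31°) − (45.00°) = -33.69°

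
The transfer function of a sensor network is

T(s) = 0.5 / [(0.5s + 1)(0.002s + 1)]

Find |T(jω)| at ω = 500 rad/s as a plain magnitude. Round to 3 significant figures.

At ω = 500 rad/s:
pole (1 + j500·0.5) = 1 + j250 → |·| ≈ 250, ∠ ≈ 89.77°
pole (1 + j500·0.002) = 1 + j1 → |·| ≈ 1.4142, ∠ ≈ 45.00°
|T| = 0.5 · 1 / (250 · 1.4142) ≈ 0.0014142

0.00141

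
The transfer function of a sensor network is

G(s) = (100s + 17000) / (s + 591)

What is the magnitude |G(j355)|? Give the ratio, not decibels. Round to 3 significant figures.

57.1

Substitute s = j355:
Numerator: 100(j355) + 17000 = 17000 + j35500
Denominator: (j355) + 591 = 591 + j355
|N| = √(17000² + 35500²) ≈ 39361, ∠N ≈ 64.41°
|D| = √(591² + 355²) ≈ 689.42, ∠D ≈ 30.99°
|G| = 39361 / 689.42 ≈ 57.093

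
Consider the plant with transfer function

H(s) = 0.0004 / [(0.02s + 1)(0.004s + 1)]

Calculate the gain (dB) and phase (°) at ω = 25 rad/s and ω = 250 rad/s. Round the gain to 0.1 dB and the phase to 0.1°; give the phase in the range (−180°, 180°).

At ω = 25 rad/s:
pole (1 + j25·0.02) = 1 + j0.5 → |·| ≈ 1.118, ∠ ≈ 26.57°
pole (1 + j25·0.004) = 1 + j0.1 → |·| ≈ 1.005, ∠ ≈ 5.71°
|H| = 0.0004 · 1 / (1.118 · 1.005) ≈ 0.000356
Gain = 20 log₁₀(0.000356) ≈ -68.97 dB
∠H = (0°) − (26.57° + 5.71°) = -32.28°

At ω = 250 rad/s:
pole (1 + j250·0.02) = 1 + j5 → |·| ≈ 5.099, ∠ ≈ 78.69°
pole (1 + j250·0.004) = 1 + j1 → |·| ≈ 1.4142, ∠ ≈ 45.00°
|H| = 0.0004 · 1 / (5.099 · 1.4142) ≈ 5.5471e-05
Gain = 20 log₁₀(5.5471e-05) ≈ -85.12 dB
∠H = (0°) − (78.69° + 45.00°) = -123.69°

ω = 25: -69.0 dB, -32.3°; ω = 250: -85.1 dB, -123.7°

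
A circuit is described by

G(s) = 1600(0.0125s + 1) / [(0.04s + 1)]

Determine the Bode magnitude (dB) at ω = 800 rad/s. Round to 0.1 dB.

At ω = 800 rad/s:
zero (1 + j800·0.0125) = 1 + j10 → |·| ≈ 10.05, ∠ ≈ 84.29°
pole (1 + j800·0.04) = 1 + j32 → |·| ≈ 32.016, ∠ ≈ 88.21°
|G| = 1600 · 10.05 / (32.016) ≈ 502.25
Gain = 20 log₁₀(502.25) ≈ 54.02 dB

54.0 dB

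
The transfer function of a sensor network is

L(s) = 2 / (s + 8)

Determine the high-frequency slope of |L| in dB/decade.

-20 dB/decade

Each pole contributes −20 dB/decade at high frequency; each zero contributes +20 dB/decade.
Net: 0 zero(s) − 1 pole(s) → -20 dB/decade.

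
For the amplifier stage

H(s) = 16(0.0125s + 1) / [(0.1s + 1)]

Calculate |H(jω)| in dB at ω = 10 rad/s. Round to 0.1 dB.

At ω = 10 rad/s:
zero (1 + j10·0.0125) = 1 + j0.125 → |·| ≈ 1.0078, ∠ ≈ 7.13°
pole (1 + j10·0.1) = 1 + j1 → |·| ≈ 1.4142, ∠ ≈ 45.00°
|H| = 16 · 1.0078 / (1.4142) ≈ 11.402
Gain = 20 log₁₀(11.402) ≈ 21.14 dB

21.1 dB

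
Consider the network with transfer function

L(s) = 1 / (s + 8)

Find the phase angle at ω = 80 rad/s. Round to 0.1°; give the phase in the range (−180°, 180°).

-84.3°

At s = jω = j80:
pole (s+8): 8 + j80 → |·| = √(8²+80²) = √6464 ≈ 80.399, ∠ = arctan(80/8) ≈ 84.29°
∠L = 0.00° − 84.29° = -84.29°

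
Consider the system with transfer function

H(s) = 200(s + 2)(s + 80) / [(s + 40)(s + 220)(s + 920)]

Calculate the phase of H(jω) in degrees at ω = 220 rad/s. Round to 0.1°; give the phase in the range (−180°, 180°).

At s = jω = j220:
zero (s+2): 2 + j220 → |·| = √(2²+220²) = √48404 ≈ 220.01, ∠ = arctan(220/2) ≈ 89.48°
zero (s+80): 80 + j220 → |·| = √(80²+220²) = √54800 ≈ 234.09, ∠ = arctan(220/80) ≈ 70.02°
pole (s+40): 40 + j220 → |·| = √(40²+220²) = √50000 ≈ 223.61, ∠ = arctan(220/40) ≈ 79.70°
pole (s+220): 220 + j220 → |·| = √(220²+220²) = √96800 ≈ 311.13, ∠ = arctan(220/220) ≈ 45.00°
pole (s+920): 920 + j220 → |·| = √(920²+220²) = √894800 ≈ 945.94, ∠ = arctan(220/920) ≈ 13.45°
∠H = 159.50° − 138.15° = 21.35°

21.4°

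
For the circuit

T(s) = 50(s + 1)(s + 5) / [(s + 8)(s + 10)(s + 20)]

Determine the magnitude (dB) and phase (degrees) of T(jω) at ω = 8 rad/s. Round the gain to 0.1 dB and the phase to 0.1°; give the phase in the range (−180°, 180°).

At s = jω = j8:
zero (s+1): 1 + j8 → |·| = √(1²+8²) = √65 ≈ 8.0623, ∠ = arctan(8/1) ≈ 82.87°
zero (s+5): 5 + j8 → |·| = √(5²+8²) = √89 ≈ 9.434, ∠ = arctan(8/5) ≈ 57.99°
pole (s+8): 8 + j8 → |·| = √(8²+8²) = √128 ≈ 11.314, ∠ = arctan(8/8) ≈ 45.00°
pole (s+10): 10 + j8 → |·| = √(10²+8²) = √164 ≈ 12.806, ∠ = arctan(8/10) ≈ 38.66°
pole (s+20): 20 + j8 → |·| = √(20²+8²) = √464 ≈ 21.541, ∠ = arctan(8/20) ≈ 21.80°
|T| = 50 · 76.06 / 3121 ≈ 1.2185
Gain = 20 log₁₀(1.2185) ≈ 1.72 dB
∠T = 140.86° − 105.46° = 35.40°

1.7 dB, 35.4°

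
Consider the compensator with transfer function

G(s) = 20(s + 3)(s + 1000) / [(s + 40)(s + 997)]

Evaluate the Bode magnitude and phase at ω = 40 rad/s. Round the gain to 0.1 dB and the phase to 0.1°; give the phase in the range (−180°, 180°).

23.1 dB, 40.7°

At s = jω = j40:
zero (s+3): 3 + j40 → |·| = √(3²+40²) = √1609 ≈ 40.112, ∠ = arctan(40/3) ≈ 85.71°
zero (s+1000): 1000 + j40 → |·| = √(1000²+40²) = √1001600 ≈ 1000.8, ∠ = arctan(40/1000) ≈ 2.29°
pole (s+40): 40 + j40 → |·| = √(40²+40²) = √3200 ≈ 56.569, ∠ = arctan(40/40) ≈ 45.00°
pole (s+997): 997 + j40 → |·| = √(997²+40²) = √995609 ≈ 997.8, ∠ = arctan(40/997) ≈ 2.30°
|G| = 20 · 40144 / 56445 ≈ 14.224
Gain = 20 log₁₀(14.224) ≈ 23.06 dB
∠G = 88.00° − 47.30° = 40.70°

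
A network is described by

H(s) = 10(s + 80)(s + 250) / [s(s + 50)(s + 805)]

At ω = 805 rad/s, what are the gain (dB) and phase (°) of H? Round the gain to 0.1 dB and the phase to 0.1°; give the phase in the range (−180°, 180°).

At s = jω = j805:
zero (s+80): 80 + j805 → |·| = √(80²+805²) = √654425 ≈ 808.97, ∠ = arctan(805/80) ≈ 84.32°
zero (s+250): 250 + j805 → |·| = √(250²+805²) = √710525 ≈ 842.93, ∠ = arctan(805/250) ≈ 72.75°
pole (s+50): 50 + j805 → |·| = √(50²+805²) = √650525 ≈ 806.55, ∠ = arctan(805/50) ≈ 86.45°
pole (s+805): 805 + j805 → |·| = √(805²+805²) = √1296050 ≈ 1138.4, ∠ = arctan(805/805) ≈ 45.00°
pole at origin: |s| = 805, ∠ = 90.00° (in denominator)
|H| = 10 · 6.8191e+05 / 7.3913e+08 ≈ 0.0092258
Gain = 20 log₁₀(0.0092258) ≈ -40.70 dB
∠H = 157.07° − 221.45° = -64.38°

-40.7 dB, -64.4°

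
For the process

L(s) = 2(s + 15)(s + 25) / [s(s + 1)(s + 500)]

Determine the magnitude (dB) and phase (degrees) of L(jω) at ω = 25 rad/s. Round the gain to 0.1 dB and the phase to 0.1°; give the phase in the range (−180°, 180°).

At s = jω = j25:
zero (s+15): 15 + j25 → |·| = √(15²+25²) = √850 ≈ 29.155, ∠ = arctan(25/15) ≈ 59.04°
zero (s+25): 25 + j25 → |·| = √(25²+25²) = √1250 ≈ 35.355, ∠ = arctan(25/25) ≈ 45.00°
pole (s+1): 1 + j25 → |·| = √(1²+25²) = √626 ≈ 25.02, ∠ = arctan(25/1) ≈ 87.71°
pole (s+500): 500 + j25 → |·| = √(500²+25²) = √250625 ≈ 500.62, ∠ = arctan(25/500) ≈ 2.86°
pole at origin: |s| = 25, ∠ = 90.00° (in denominator)
|L| = 2 · 1030.8 / 3.1314e+05 ≈ 0.0065836
Gain = 20 log₁₀(0.0065836) ≈ -43.63 dB
∠L = 104.04° − 180.57° = -76.53°

-43.6 dB, -76.5°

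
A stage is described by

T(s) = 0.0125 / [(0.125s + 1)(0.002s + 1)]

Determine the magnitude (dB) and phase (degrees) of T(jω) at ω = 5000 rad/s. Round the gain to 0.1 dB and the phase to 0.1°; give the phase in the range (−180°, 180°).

At ω = 5000 rad/s:
pole (1 + j5000·0.125) = 1 + j625 → |·| ≈ 625, ∠ ≈ 89.91°
pole (1 + j5000·0.002) = 1 + j10 → |·| ≈ 10.05, ∠ ≈ 84.29°
|T| = 0.0125 · 1 / (625 · 10.05) ≈ 1.99e-06
Gain = 20 log₁₀(1.99e-06) ≈ -114.02 dB
∠T = (0°) − (89.91° + 84.29°) = -174.20°

-114.0 dB, -174.2°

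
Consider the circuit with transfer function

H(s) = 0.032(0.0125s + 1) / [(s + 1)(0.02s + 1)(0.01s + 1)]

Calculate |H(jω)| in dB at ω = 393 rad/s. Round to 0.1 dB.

-97.9 dB

At ω = 393 rad/s:
zero (1 + j393·0.0125) = 1 + j4.9125 → |·| ≈ 5.0132, ∠ ≈ 78.49°
pole (1 + j393·1) = 1 + j393 → |·| ≈ 393, ∠ ≈ 89.85°
pole (1 + j393·0.02) = 1 + j7.86 → |·| ≈ 7.9234, ∠ ≈ 82.75°
pole (1 + j393·0.01) = 1 + j3.93 → |·| ≈ 4.0552, ∠ ≈ 75.72°
|H| = 0.032 · 5.0132 / (393 · 7.9234 · 4.0552) ≈ 1.2704e-05
Gain = 20 log₁₀(1.2704e-05) ≈ -97.92 dB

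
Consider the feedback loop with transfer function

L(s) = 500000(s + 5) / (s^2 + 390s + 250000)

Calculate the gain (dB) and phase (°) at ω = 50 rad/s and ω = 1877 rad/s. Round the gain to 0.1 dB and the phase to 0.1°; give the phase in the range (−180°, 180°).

ω = 50: 40.1 dB, 79.8°; ω = 1877: 48.9 dB, -77.5°

At s = jω = j50:
zero (s+5): 5 + j50 → |·| = √(5²+50²) = √2525 ≈ 50.249, ∠ = arctan(50/5) ≈ 84.29°
quadratic: (j50)² + 390·j50 + 250000 = 247500 + j19500 → |·| ≈ 2.4827e+05, ∠ ≈ 4.50°
|L| = 500000 · 50.249 / 2.4827e+05 ≈ 101.2
Gain = 20 log₁₀(101.2) ≈ 40.10 dB
∠L = 84.29° − 4.50° = 79.79°

At s = jω = j1877:
zero (s+5): 5 + j1877 → |·| = √(5²+1877²) = √3523154 ≈ 1877, ∠ = arctan(1877/5) ≈ 89.85°
quadratic: (j1877)² + 390·j1877 + 250000 = -3273129 + j732030 → |·| ≈ 3.354e+06, ∠ ≈ 167.39°
|L| = 500000 · 1877 / 3.354e+06 ≈ 279.82
Gain = 20 log₁₀(279.82) ≈ 48.94 dB
∠L = 89.85° − 167.39° = -77.54°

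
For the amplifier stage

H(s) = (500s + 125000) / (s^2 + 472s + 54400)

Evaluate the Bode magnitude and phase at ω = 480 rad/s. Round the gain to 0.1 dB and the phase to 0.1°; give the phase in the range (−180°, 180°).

Substitute s = j480:
Numerator: 500(j480) + 125000 = 125000 + j240000
Denominator: (j480)^2 + 472(j480) + 54400 = -176000 + j226560
|N| = √(125000² + 240000²) ≈ 2.706e+05, ∠N ≈ 62.49°
|D| = √(176000² + 226560²) ≈ 2.8689e+05, ∠D ≈ 127.84°
|H| = 2.706e+05 / 2.8689e+05 ≈ 0.94322
Gain = 20 log₁₀(0.94322) ≈ -0.51 dB
∠H = 62.49° − 127.84° = -65.35°

-0.5 dB, -65.4°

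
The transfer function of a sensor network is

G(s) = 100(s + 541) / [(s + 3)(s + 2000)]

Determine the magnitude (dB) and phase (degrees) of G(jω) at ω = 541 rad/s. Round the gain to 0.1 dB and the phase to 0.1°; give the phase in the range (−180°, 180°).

At s = jω = j541:
zero (s+541): 541 + j541 → |·| = √(541²+541²) = √585362 ≈ 765.09, ∠ = arctan(541/541) ≈ 45.00°
pole (s+3): 3 + j541 → |·| = √(3²+541²) = √292690 ≈ 541.01, ∠ = arctan(541/3) ≈ 89.68°
pole (s+2000): 2000 + j541 → |·| = √(2000²+541²) = √4292681 ≈ 2071.9, ∠ = arctan(541/2000) ≈ 15.14°
|G| = 100 · 765.09 / 1.1209e+06 ≈ 0.068257
Gain = 20 log₁₀(0.068257) ≈ -23.32 dB
∠G = 45.00° − 104.82° = -59.82°

-23.3 dB, -59.8°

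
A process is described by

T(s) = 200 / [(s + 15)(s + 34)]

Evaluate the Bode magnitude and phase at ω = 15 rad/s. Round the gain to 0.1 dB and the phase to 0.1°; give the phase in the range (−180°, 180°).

At s = jω = j15:
pole (s+15): 15 + j15 → |·| = √(15²+15²) = √450 ≈ 21.213, ∠ = arctan(15/15) ≈ 45.00°
pole (s+34): 34 + j15 → |·| = √(34²+15²) = √1381 ≈ 37.162, ∠ = arctan(15/34) ≈ 23.81°
|T| = 200 / 788.32 ≈ 0.2537
Gain = 20 log₁₀(0.2537) ≈ -11.91 dB
∠T = 0.00° − 68.81° = -68.81°

-11.9 dB, -68.8°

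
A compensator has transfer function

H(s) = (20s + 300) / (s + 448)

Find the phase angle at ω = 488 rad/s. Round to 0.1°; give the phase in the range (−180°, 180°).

40.8°

Substitute s = j488:
Numerator: 20(j488) + 300 = 300 + j9760
Denominator: (j488) + 448 = 448 + j488
|N| = √(300² + 9760²) ≈ 9764.6, ∠N ≈ 88.24°
|D| = √(448² + 488²) ≈ 662.46, ∠D ≈ 47.45°
∠H = 88.24° − 47.45° = 40.79°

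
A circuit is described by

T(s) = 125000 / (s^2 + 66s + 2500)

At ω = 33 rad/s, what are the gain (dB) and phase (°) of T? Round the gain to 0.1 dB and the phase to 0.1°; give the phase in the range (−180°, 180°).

33.7 dB, -57.1°

At s = jω = j33:
quadratic: (j33)² + 66·j33 + 2500 = 1411 + j2178 → |·| ≈ 2595.1, ∠ ≈ 57.06°
|T| = 125000 / 2595.1 ≈ 48.168
Gain = 20 log₁₀(48.168) ≈ 33.66 dB
∠T = 0.00° − 57.06° = -57.06°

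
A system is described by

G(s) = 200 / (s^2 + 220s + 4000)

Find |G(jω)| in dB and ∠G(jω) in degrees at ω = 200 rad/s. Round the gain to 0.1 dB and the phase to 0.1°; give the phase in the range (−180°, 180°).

-49.1 dB, -129.3°

Substitute s = j200:
Numerator: 200 = 200 + j0
Denominator: (j200)^2 + 220(j200) + 4000 = -36000 + j44000
|N| = √(200² + 0²) ≈ 200, ∠N ≈ 0.00°
|D| = √(36000² + 44000²) ≈ 56851, ∠D ≈ 129.29°
|G| = 200 / 56851 ≈ 0.003518
Gain = 20 log₁₀(0.003518) ≈ -49.07 dB
∠G = 0.00° − 129.29° = -129.29°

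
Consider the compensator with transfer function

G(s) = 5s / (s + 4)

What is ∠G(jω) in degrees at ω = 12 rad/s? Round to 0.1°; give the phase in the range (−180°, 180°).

At s = jω = j12:
zero at origin: s = j12 → |·| = 12, ∠ = 90.00°
pole (s+4): 4 + j12 → |·| = √(4²+12²) = √160 ≈ 12.649, ∠ = arctan(12/4) ≈ 71.57°
∠G = 90.00° − 71.57° = 18.43°

18.4°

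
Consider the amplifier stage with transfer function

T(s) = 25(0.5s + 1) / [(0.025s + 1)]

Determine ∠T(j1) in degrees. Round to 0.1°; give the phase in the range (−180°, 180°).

25.1°

At ω = 1 rad/s:
zero (1 + j1·0.5) = 1 + j0.5 → |·| ≈ 1.118, ∠ ≈ 26.57°
pole (1 + j1·0.025) = 1 + j0.025 → |·| ≈ 1.0003, ∠ ≈ 1.43°
∠T = (26.57°) − (1.43°) = 25.14°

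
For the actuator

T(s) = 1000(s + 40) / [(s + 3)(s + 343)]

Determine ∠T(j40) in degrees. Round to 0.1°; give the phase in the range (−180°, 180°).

-47.4°

At s = jω = j40:
zero (s+40): 40 + j40 → |·| = √(40²+40²) = √3200 ≈ 56.569, ∠ = arctan(40/40) ≈ 45.00°
pole (s+3): 3 + j40 → |·| = √(3²+40²) = √1609 ≈ 40.112, ∠ = arctan(40/3) ≈ 85.71°
pole (s+343): 343 + j40 → |·| = √(343²+40²) = √119249 ≈ 345.32, ∠ = arctan(40/343) ≈ 6.65°
∠T = 45.00° − 92.36° = -47.36°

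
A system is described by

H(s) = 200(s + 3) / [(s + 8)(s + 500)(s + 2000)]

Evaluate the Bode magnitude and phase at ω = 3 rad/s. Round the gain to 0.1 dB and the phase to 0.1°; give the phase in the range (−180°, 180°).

-80.1 dB, 24.0°

At s = jω = j3:
zero (s+3): 3 + j3 → |·| = √(3²+3²) = √18 ≈ 4.2426, ∠ = arctan(3/3) ≈ 45.00°
pole (s+8): 8 + j3 → |·| = √(8²+3²) = √73 ≈ 8.544, ∠ = arctan(3/8) ≈ 20.56°
pole (s+500): 500 + j3 → |·| = √(500²+3²) = √250009 ≈ 500.01, ∠ = arctan(3/500) ≈ 0.34°
pole (s+2000): 2000 + j3 → |·| = √(2000²+3²) = √4000009 ≈ 2000, ∠ = arctan(3/2000) ≈ 0.09°
|H| = 200 · 4.2426 / 8.5442e+06 ≈ 9.9309e-05
Gain = 20 log₁₀(9.9309e-05) ≈ -80.06 dB
∠H = 45.00° − 20.99° = 24.01°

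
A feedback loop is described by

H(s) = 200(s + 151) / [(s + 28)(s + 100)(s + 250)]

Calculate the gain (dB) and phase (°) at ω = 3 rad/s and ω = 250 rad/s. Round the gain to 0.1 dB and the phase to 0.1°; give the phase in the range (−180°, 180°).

ω = 3: -27.4 dB, -7.4°; ω = 250: -52.3 dB, -137.9°

At s = jω = j3:
zero (s+151): 151 + j3 → |·| = √(151²+3²) = √22810 ≈ 151.03, ∠ = arctan(3/151) ≈ 1.14°
pole (s+28): 28 + j3 → |·| = √(28²+3²) = √793 ≈ 28.16, ∠ = arctan(3/28) ≈ 6.12°
pole (s+100): 100 + j3 → |·| = √(100²+3²) = √10009 ≈ 100.04, ∠ = arctan(3/100) ≈ 1.72°
pole (s+250): 250 + j3 → |·| = √(250²+3²) = √62509 ≈ 250.02, ∠ = arctan(3/250) ≈ 0.69°
|H| = 200 · 151.03 / 7.0434e+05 ≈ 0.042886
Gain = 20 log₁₀(0.042886) ≈ -27.35 dB
∠H = 1.14° − 8.53° = -7.39°

At s = jω = j250:
zero (s+151): 151 + j250 → |·| = √(151²+250²) = √85301 ≈ 292.06, ∠ = arctan(250/151) ≈ 58.87°
pole (s+28): 28 + j250 → |·| = √(28²+250²) = √63284 ≈ 251.56, ∠ = arctan(250/28) ≈ 83.61°
pole (s+100): 100 + j250 → |·| = √(100²+250²) = √72500 ≈ 269.26, ∠ = arctan(250/100) ≈ 68.20°
pole (s+250): 250 + j250 → |·| = √(250²+250²) = √125000 ≈ 353.55, ∠ = arctan(250/250) ≈ 45.00°
|H| = 200 · 292.06 / 2.3948e+07 ≈ 0.0024391
Gain = 20 log₁₀(0.0024391) ≈ -52.26 dB
∠H = 58.87° − 196.81° = -137.94°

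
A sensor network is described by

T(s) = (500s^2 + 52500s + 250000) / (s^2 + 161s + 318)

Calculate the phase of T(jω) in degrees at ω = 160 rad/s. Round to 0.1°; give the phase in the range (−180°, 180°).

11.7°

Substitute s = j160:
Numerator: 500(j160)^2 + 52500(j160) + 250000 = -12550000 + j8400000
Denominator: (j160)^2 + 161(j160) + 318 = -25282 + j25760
|N| = √(12550000² + 8400000²) ≈ 1.5102e+07, ∠N ≈ 146.20°
|D| = √(25282² + 25760²) ≈ 36094, ∠D ≈ 134.46°
∠T = 146.20° − 134.46° = 11.74°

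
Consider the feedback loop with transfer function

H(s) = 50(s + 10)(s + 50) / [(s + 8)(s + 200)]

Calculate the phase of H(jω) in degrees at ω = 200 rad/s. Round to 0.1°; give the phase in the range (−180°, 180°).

At s = jω = j200:
zero (s+10): 10 + j200 → |·| = √(10²+200²) = √40100 ≈ 200.25, ∠ = arctan(200/10) ≈ 87.14°
zero (s+50): 50 + j200 → |·| = √(50²+200²) = √42500 ≈ 206.16, ∠ = arctan(200/50) ≈ 75.96°
pole (s+8): 8 + j200 → |·| = √(8²+200²) = √40064 ≈ 200.16, ∠ = arctan(200/8) ≈ 87.71°
pole (s+200): 200 + j200 → |·| = √(200²+200²) = √80000 ≈ 282.84, ∠ = arctan(200/200) ≈ 45.00°
∠H = 163.10° − 132.71° = 30.39°

30.4°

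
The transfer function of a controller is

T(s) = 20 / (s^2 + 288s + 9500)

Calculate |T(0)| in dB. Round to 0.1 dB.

T(0) = 20 / 9500 ≈ 0.0021053
20 log₁₀(0.0021053) ≈ -53.53 dB

-53.5 dB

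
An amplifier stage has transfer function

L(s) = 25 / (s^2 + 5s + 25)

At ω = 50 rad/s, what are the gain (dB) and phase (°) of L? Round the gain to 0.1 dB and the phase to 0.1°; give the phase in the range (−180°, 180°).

At s = jω = j50:
quadratic: (j50)² + 5·j50 + 25 = -2475 + j250 → |·| ≈ 2487.6, ∠ ≈ 174.23°
|L| = 25 / 2487.6 ≈ 0.01005
Gain = 20 log₁₀(0.01005) ≈ -39.96 dB
∠L = 0.00° − 174.23° = -174.23°

-40.0 dB, -174.2°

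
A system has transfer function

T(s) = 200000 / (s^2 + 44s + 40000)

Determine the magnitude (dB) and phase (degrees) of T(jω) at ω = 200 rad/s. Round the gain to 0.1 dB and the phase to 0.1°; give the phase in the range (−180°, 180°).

27.1 dB, -90.0°

At s = jω = j200:
quadratic: (j200)² + 44·j200 + 40000 = 0 + j8800 → |·| ≈ 8800, ∠ ≈ 90.00°
|T| = 200000 / 8800 ≈ 22.727
Gain = 20 log₁₀(22.727) ≈ 27.13 dB
∠T = 0.00° − 90.00° = -90.00°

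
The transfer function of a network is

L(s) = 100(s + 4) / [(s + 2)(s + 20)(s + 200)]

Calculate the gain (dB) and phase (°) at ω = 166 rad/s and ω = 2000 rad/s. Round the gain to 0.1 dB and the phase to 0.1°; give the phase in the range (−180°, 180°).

ω = 166: -52.8 dB, -123.5°; ω = 2000: -92.1 dB, -173.8°

At s = jω = j166:
zero (s+4): 4 + j166 → |·| = √(4²+166²) = √27572 ≈ 166.05, ∠ = arctan(166/4) ≈ 88.62°
pole (s+2): 2 + j166 → |·| = √(2²+166²) = √27560 ≈ 166.01, ∠ = arctan(166/2) ≈ 89.31°
pole (s+20): 20 + j166 → |·| = √(20²+166²) = √27956 ≈ 167.2, ∠ = arctan(166/20) ≈ 83.13°
pole (s+200): 200 + j166 → |·| = √(200²+166²) = √67556 ≈ 259.92, ∠ = arctan(166/200) ≈ 39.69°
|L| = 100 · 166.05 / 7.2146e+06 ≈ 0.0023016
Gain = 20 log₁₀(0.0023016) ≈ -52.76 dB
∠L = 88.62° − 212.13° = -123.51°

At s = jω = j2000:
zero (s+4): 4 + j2000 → |·| = √(4²+2000²) = √4000016 ≈ 2000, ∠ = arctan(2000/4) ≈ 89.89°
pole (s+2): 2 + j2000 → |·| = √(2²+2000²) = √4000004 ≈ 2000, ∠ = arctan(2000/2) ≈ 89.94°
pole (s+20): 20 + j2000 → |·| = √(20²+2000²) = √4000400 ≈ 2000.1, ∠ = arctan(2000/20) ≈ 89.43°
pole (s+200): 200 + j2000 → |·| = √(200²+2000²) = √4040000 ≈ 2010, ∠ = arctan(2000/200) ≈ 84.29°
|L| = 100 · 2000 / 8.0404e+09 ≈ 2.4874e-05
Gain = 20 log₁₀(2.4874e-05) ≈ -92.09 dB
∠L = 89.89° − 263.66° = -173.77°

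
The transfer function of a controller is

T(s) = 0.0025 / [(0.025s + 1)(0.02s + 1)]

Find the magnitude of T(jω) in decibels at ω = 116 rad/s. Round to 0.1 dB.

At ω = 116 rad/s:
pole (1 + j116·0.025) = 1 + j2.9 → |·| ≈ 3.0676, ∠ ≈ 70.97°
pole (1 + j116·0.02) = 1 + j2.32 → |·| ≈ 2.5263, ∠ ≈ 66.68°
|T| = 0.0025 · 1 / (3.0676 · 2.5263) ≈ 0.00032259
Gain = 20 log₁₀(0.00032259) ≈ -69.83 dB

-69.8 dB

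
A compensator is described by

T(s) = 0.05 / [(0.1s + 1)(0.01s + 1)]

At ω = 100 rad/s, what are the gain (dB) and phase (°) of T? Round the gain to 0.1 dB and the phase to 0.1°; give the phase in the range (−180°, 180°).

At ω = 100 rad/s:
pole (1 + j100·0.1) = 1 + j10 → |·| ≈ 10.05, ∠ ≈ 84.29°
pole (1 + j100·0.01) = 1 + j1 → |·| ≈ 1.4142, ∠ ≈ 45.00°
|T| = 0.05 · 1 / (10.05 · 1.4142) ≈ 0.003518
Gain = 20 log₁₀(0.003518) ≈ -49.07 dB
∠T = (0°) − (84.29° + 45.00°) = -129.29°

-49.1 dB, -129.3°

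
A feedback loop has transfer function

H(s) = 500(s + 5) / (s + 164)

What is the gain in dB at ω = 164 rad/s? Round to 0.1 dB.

51.0 dB

At s = jω = j164:
zero (s+5): 5 + j164 → |·| = √(5²+164²) = √26921 ≈ 164.08, ∠ = arctan(164/5) ≈ 88.25°
pole (s+164): 164 + j164 → |·| = √(164²+164²) = √53792 ≈ 231.93, ∠ = arctan(164/164) ≈ 45.00°
|H| = 500 · 164.08 / 231.93 ≈ 353.73
Gain = 20 log₁₀(353.73) ≈ 50.97 dB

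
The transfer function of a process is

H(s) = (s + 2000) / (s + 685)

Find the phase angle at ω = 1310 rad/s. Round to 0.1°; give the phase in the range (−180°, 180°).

At s = jω = j1310:
zero (s+2000): 2000 + j1310 → |·| = √(2000²+1310²) = √5716100 ≈ 2390.8, ∠ = arctan(1310/2000) ≈ 33.22°
pole (s+685): 685 + j1310 → |·| = √(685²+1310²) = √2185325 ≈ 1478.3, ∠ = arctan(1310/685) ≈ 62.39°
∠H = 33.22° − 62.39° = -29.17°

-29.2°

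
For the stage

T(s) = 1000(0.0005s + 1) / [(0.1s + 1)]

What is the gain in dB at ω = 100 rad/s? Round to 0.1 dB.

40.0 dB

At ω = 100 rad/s:
zero (1 + j100·0.0005) = 1 + j0.05 → |·| ≈ 1.0012, ∠ ≈ 2.86°
pole (1 + j100·0.1) = 1 + j10 → |·| ≈ 10.05, ∠ ≈ 84.29°
|T| = 1000 · 1.0012 / (10.05) ≈ 99.622
Gain = 20 log₁₀(99.622) ≈ 39.97 dB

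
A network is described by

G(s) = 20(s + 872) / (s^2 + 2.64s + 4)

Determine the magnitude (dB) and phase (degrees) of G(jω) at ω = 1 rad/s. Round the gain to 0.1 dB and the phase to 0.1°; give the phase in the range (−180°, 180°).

At s = jω = j1:
zero (s+872): 872 + j1 → |·| = √(872²+1²) = √760385 ≈ 872, ∠ = arctan(1/872) ≈ 0.07°
quadratic: (j1)² + 2.64·j1 + 4 = 3 + j2.64 → |·| ≈ 3.9962, ∠ ≈ 41.35°
|G| = 20 · 872 / 3.9962 ≈ 4364.1
Gain = 20 log₁₀(4364.1) ≈ 72.80 dB
∠G = 0.07° − 41.35° = -41.28°

72.8 dB, -41.3°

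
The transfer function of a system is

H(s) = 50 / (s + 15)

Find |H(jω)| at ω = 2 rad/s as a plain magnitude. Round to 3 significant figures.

At s = jω = j2:
pole (s+15): 15 + j2 → |·| = √(15²+2²) = √229 ≈ 15.133, ∠ = arctan(2/15) ≈ 7.59°
|H| = 50 / 15.133 ≈ 3.304

3.30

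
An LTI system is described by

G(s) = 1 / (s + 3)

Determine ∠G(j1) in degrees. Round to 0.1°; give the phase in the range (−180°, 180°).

-18.4°

Substitute s = j1:
Numerator: 1 = 1 + j0
Denominator: (j1) + 3 = 3 + j1
|N| = √(1² + 0²) ≈ 1, ∠N ≈ 0.00°
|D| = √(3² + 1²) ≈ 3.1623, ∠D ≈ 18.43°
∠G = 0.00° − 18.43° = -18.43°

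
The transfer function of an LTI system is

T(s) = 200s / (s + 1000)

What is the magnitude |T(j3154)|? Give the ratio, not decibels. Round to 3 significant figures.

191

At s = jω = j3154:
zero at origin: s = j3154 → |·| = 3154, ∠ = 90.00°
pole (s+1000): 1000 + j3154 → |·| = √(1000²+3154²) = √10947716 ≈ 3308.7, ∠ = arctan(3154/1000) ≈ 72.41°
|T| = 200 · 3154 / 3308.7 ≈ 190.65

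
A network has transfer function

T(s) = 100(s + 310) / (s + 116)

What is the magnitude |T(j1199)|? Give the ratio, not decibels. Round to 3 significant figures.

103

At s = jω = j1199:
zero (s+310): 310 + j1199 → |·| = √(310²+1199²) = √1533701 ≈ 1238.4, ∠ = arctan(1199/310) ≈ 75.50°
pole (s+116): 116 + j1199 → |·| = √(116²+1199²) = √1451057 ≈ 1204.6, ∠ = arctan(1199/116) ≈ 84.47°
|T| = 100 · 1238.4 / 1204.6 ≈ 102.81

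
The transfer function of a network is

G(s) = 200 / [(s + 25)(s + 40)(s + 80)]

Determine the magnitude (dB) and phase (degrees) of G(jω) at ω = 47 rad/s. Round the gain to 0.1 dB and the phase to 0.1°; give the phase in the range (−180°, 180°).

-63.7 dB, -142.0°

At s = jω = j47:
pole (s+25): 25 + j47 → |·| = √(25²+47²) = √2834 ≈ 53.235, ∠ = arctan(47/25) ≈ 61.99°
pole (s+40): 40 + j47 → |·| = √(40²+47²) = √3809 ≈ 61.717, ∠ = arctan(47/40) ≈ 49.60°
pole (s+80): 80 + j47 → |·| = √(80²+47²) = √8609 ≈ 92.785, ∠ = arctan(47/80) ≈ 30.43°
|G| = 200 / 3.0485e+05 ≈ 0.00065606
Gain = 20 log₁₀(0.00065606) ≈ -63.66 dB
∠G = 0.00° − 142.02° = -142.02°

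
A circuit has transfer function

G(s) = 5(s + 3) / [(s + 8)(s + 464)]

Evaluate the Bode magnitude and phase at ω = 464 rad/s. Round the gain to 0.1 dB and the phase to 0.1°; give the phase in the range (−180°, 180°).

-42.4 dB, -44.4°

At s = jω = j464:
zero (s+3): 3 + j464 → |·| = √(3²+464²) = √215305 ≈ 464.01, ∠ = arctan(464/3) ≈ 89.63°
pole (s+8): 8 + j464 → |·| = √(8²+464²) = √215360 ≈ 464.07, ∠ = arctan(464/8) ≈ 89.01°
pole (s+464): 464 + j464 → |·| = √(464²+464²) = √430592 ≈ 656.2, ∠ = arctan(464/464) ≈ 45.00°
|G| = 5 · 464.01 / 3.0452e+05 ≈ 0.0076187
Gain = 20 log₁₀(0.0076187) ≈ -42.36 dB
∠G = 89.63° − 134.01° = -44.38°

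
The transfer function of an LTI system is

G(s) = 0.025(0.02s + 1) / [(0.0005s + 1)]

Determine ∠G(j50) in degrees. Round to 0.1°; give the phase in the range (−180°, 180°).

43.6°

At ω = 50 rad/s:
zero (1 + j50·0.02) = 1 + j1 → |·| ≈ 1.4142, ∠ ≈ 45.00°
pole (1 + j50·0.0005) = 1 + j0.025 → |·| ≈ 1.0003, ∠ ≈ 1.43°
∠G = (45.00°) − (1.43°) = 43.57°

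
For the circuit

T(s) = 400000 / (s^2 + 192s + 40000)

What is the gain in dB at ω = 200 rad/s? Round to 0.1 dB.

At s = jω = j200:
quadratic: (j200)² + 192·j200 + 40000 = 0 + j38400 → |·| ≈ 38400, ∠ ≈ 90.00°
|T| = 400000 / 38400 ≈ 10.417
Gain = 20 log₁₀(10.417) ≈ 20.35 dB

20.4 dB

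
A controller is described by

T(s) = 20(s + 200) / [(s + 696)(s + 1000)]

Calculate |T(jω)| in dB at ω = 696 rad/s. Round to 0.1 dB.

At s = jω = j696:
zero (s+200): 200 + j696 → |·| = √(200²+696²) = √524416 ≈ 724.17, ∠ = arctan(696/200) ≈ 73.97°
pole (s+696): 696 + j696 → |·| = √(696²+696²) = √968832 ≈ 984.29, ∠ = arctan(696/696) ≈ 45.00°
pole (s+1000): 1000 + j696 → |·| = √(1000²+696²) = √1484416 ≈ 1218.4, ∠ = arctan(696/1000) ≈ 34.84°
|T| = 20 · 724.17 / 1.1993e+06 ≈ 0.012077
Gain = 20 log₁₀(0.012077) ≈ -38.36 dB

-38.4 dB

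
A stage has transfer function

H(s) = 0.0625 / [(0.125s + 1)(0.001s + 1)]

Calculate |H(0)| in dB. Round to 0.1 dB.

H(0) = 0.0625 · 1 / 1 = 0.0625
20 log₁₀(0.0625) ≈ -24.08 dB

-24.1 dB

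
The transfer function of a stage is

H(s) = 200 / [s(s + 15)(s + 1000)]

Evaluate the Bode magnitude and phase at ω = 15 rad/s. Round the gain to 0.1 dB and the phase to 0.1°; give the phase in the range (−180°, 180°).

-64.0 dB, -135.9°

At s = jω = j15:
pole (s+15): 15 + j15 → |·| = √(15²+15²) = √450 ≈ 21.213, ∠ = arctan(15/15) ≈ 45.00°
pole (s+1000): 1000 + j15 → |·| = √(1000²+15²) = √1000225 ≈ 1000.1, ∠ = arctan(15/1000) ≈ 0.86°
pole at origin: |s| = 15, ∠ = 90.00° (in denominator)
|H| = 200 / 3.1823e+05 ≈ 0.00062848
Gain = 20 log₁₀(0.00062848) ≈ -64.03 dB
∠H = 0.00° − 135.86° = -135.86°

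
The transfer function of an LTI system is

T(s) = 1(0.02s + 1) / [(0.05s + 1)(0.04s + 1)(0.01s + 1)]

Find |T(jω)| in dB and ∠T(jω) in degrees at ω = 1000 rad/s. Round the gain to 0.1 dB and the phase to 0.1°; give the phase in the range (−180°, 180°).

At ω = 1000 rad/s:
zero (1 + j1000·0.02) = 1 + j20 → |·| ≈ 20.025, ∠ ≈ 87.14°
pole (1 + j1000·0.05) = 1 + j50 → |·| ≈ 50.01, ∠ ≈ 88.85°
pole (1 + j1000·0.04) = 1 + j40 → |·| ≈ 40.012, ∠ ≈ 88.57°
pole (1 + j1000·0.01) = 1 + j10 → |·| ≈ 10.05, ∠ ≈ 84.29°
|T| = 1 · 20.025 / (50.01 · 40.012 · 10.05) ≈ 0.00099577
Gain = 20 log₁₀(0.00099577) ≈ -60.04 dB
∠T = (87.14°) − (88.85° + 88.57° + 84.29°) = -174.57°

-60.0 dB, -174.6°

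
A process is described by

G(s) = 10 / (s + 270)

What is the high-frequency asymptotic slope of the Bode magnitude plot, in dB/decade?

Each pole contributes −20 dB/decade at high frequency; each zero contributes +20 dB/decade.
Net: 0 zero(s) − 1 pole(s) → -20 dB/decade.

-20 dB/decade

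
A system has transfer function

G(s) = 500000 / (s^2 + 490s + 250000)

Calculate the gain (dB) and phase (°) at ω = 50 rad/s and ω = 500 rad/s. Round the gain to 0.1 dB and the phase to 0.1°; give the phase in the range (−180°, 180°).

ω = 50: 6.1 dB, -5.7°; ω = 500: 6.2 dB, -90.0°

At s = jω = j50:
quadratic: (j50)² + 490·j50 + 250000 = 247500 + j24500 → |·| ≈ 2.4871e+05, ∠ ≈ 5.65°
|G| = 500000 / 2.4871e+05 ≈ 2.0104
Gain = 20 log₁₀(2.0104) ≈ 6.07 dB
∠G = 0.00° − 5.65° = -5.65°

At s = jω = j500:
quadratic: (j500)² + 490·j500 + 250000 = 0 + j245000 → |·| ≈ 2.45e+05, ∠ ≈ 90.00°
|G| = 500000 / 2.45e+05 ≈ 2.0408
Gain = 20 log₁₀(2.0408) ≈ 6.20 dB
∠G = 0.00° − 90.00° = -90.00°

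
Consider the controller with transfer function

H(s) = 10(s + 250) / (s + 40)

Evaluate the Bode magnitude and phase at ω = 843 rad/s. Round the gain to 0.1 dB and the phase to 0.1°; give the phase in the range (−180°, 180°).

At s = jω = j843:
zero (s+250): 250 + j843 → |·| = √(250²+843²) = √773149 ≈ 879.29, ∠ = arctan(843/250) ≈ 73.48°
pole (s+40): 40 + j843 → |·| = √(40²+843²) = √712249 ≈ 843.95, ∠ = arctan(843/40) ≈ 87.28°
|H| = 10 · 879.29 / 843.95 ≈ 10.419
Gain = 20 log₁₀(10.419) ≈ 20.36 dB
∠H = 73.48° − 87.28° = -13.80°

20.4 dB, -13.8°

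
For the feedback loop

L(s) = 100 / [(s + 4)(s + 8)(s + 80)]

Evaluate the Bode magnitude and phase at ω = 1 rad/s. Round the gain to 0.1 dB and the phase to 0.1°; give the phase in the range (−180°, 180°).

At s = jω = j1:
pole (s+4): 4 + j1 → |·| = √(4²+1²) = √17 ≈ 4.1231, ∠ = arctan(1/4) ≈ 14.04°
pole (s+8): 8 + j1 → |·| = √(8²+1²) = √65 ≈ 8.0623, ∠ = arctan(1/8) ≈ 7.13°
pole (s+80): 80 + j1 → |·| = √(80²+1²) = √6401 ≈ 80.006, ∠ = arctan(1/80) ≈ 0.72°
|L| = 100 / 2659.5 ≈ 0.037601
Gain = 20 log₁₀(0.037601) ≈ -28.50 dB
∠L = 0.00° − 21.89° = -21.89°

-28.5 dB, -21.9°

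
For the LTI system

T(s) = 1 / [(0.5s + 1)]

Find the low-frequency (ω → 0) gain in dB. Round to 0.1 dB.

0.0 dB

T(0) = 1 · 1 / 1 = 1
20 log₁₀(1) ≈ 0.00 dB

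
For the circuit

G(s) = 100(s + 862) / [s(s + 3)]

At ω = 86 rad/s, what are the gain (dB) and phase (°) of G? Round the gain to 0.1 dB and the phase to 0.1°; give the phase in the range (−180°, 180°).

21.4 dB, -172.3°

At s = jω = j86:
zero (s+862): 862 + j86 → |·| = √(862²+86²) = √750440 ≈ 866.28, ∠ = arctan(86/862) ≈ 5.70°
pole (s+3): 3 + j86 → |·| = √(3²+86²) = √7405 ≈ 86.052, ∠ = arctan(86/3) ≈ 88.00°
pole at origin: |s| = 86, ∠ = 90.00° (in denominator)
|G| = 100 · 866.28 / 7400.5 ≈ 11.706
Gain = 20 log₁₀(11.706) ≈ 21.37 dB
∠G = 5.70° − 178.00° = -172.30°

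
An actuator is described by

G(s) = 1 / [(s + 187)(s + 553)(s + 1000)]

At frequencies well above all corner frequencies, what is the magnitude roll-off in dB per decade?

Each pole contributes −20 dB/decade at high frequency; each zero contributes +20 dB/decade.
Net: 0 zero(s) − 3 pole(s) → -60 dB/decade.

-60 dB/decade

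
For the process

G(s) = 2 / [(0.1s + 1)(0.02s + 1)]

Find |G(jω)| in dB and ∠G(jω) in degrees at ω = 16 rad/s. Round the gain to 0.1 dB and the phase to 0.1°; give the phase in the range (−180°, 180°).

At ω = 16 rad/s:
pole (1 + j16·0.1) = 1 + j1.6 → |·| ≈ 1.8868, ∠ ≈ 57.99°
pole (1 + j16·0.02) = 1 + j0.32 → |·| ≈ 1.05, ∠ ≈ 17.74°
|G| = 2 · 1 / (1.8868 · 1.05) ≈ 1.0095
Gain = 20 log₁₀(1.0095) ≈ 0.08 dB
∠G = (0°) − (57.99° + 17.74°) = -75.73°

0.1 dB, -75.7°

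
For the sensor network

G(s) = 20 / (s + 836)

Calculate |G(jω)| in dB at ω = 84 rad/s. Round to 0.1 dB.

-32.5 dB

At s = jω = j84:
pole (s+836): 836 + j84 → |·| = √(836²+84²) = √705952 ≈ 840.21, ∠ = arctan(84/836) ≈ 5.74°
|G| = 20 / 840.21 ≈ 0.023804
Gain = 20 log₁₀(0.023804) ≈ -32.47 dB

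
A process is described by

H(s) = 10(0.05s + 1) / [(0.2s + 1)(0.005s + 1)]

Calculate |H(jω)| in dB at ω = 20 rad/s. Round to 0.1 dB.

At ω = 20 rad/s:
zero (1 + j20·0.05) = 1 + j1 → |·| ≈ 1.4142, ∠ ≈ 45.00°
pole (1 + j20·0.2) = 1 + j4 → |·| ≈ 4.1231, ∠ ≈ 75.96°
pole (1 + j20·0.005) = 1 + j0.1 → |·| ≈ 1.005, ∠ ≈ 5.71°
|H| = 10 · 1.4142 / (4.1231 · 1.005) ≈ 3.4129
Gain = 20 log₁₀(3.4129) ≈ 10.66 dB

10.7 dB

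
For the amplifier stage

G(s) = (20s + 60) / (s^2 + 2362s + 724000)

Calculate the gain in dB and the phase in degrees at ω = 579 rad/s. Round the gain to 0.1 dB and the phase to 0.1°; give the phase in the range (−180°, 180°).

-41.8 dB, 15.6°

Substitute s = j579:
Numerator: 20(j579) + 60 = 60 + j11580
Denominator: (j579)^2 + 2362(j579) + 724000 = 388759 + j1367598
|N| = √(60² + 11580²) ≈ 11580, ∠N ≈ 89.70°
|D| = √(388759² + 1367598²) ≈ 1.4218e+06, ∠D ≈ 74.13°
|G| = 11580 / 1.4218e+06 ≈ 0.0081446
Gain = 20 log₁₀(0.0081446) ≈ -41.78 dB
∠G = 89.70° − 74.13° = 15.57°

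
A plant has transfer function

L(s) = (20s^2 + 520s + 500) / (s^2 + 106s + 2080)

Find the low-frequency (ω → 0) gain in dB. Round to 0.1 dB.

L(0) = 500 / 2080 ≈ 0.24038
20 log₁₀(0.24038) ≈ -12.38 dB

-12.4 dB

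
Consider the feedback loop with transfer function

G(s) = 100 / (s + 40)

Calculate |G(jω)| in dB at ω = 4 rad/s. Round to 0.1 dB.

Substitute s = j4:
Numerator: 100 = 100 + j0
Denominator: (j4) + 40 = 40 + j4
|N| = √(100² + 0²) ≈ 100, ∠N ≈ 0.00°
|D| = √(40² + 4²) ≈ 40.2, ∠D ≈ 5.71°
|G| = 100 / 40.2 ≈ 2.4876
Gain = 20 log₁₀(2.4876) ≈ 7.92 dB

7.9 dB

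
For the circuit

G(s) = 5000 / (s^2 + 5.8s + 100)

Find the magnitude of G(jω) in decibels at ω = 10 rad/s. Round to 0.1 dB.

38.7 dB

At s = jω = j10:
quadratic: (j10)² + 5.8·j10 + 100 = 0 + j58 → |·| ≈ 58, ∠ ≈ 90.00°
|G| = 5000 / 58 ≈ 86.207
Gain = 20 log₁₀(86.207) ≈ 38.71 dB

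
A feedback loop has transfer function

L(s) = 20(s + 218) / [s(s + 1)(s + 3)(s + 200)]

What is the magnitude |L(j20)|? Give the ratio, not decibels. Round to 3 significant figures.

0.00269

At s = jω = j20:
zero (s+218): 218 + j20 → |·| = √(218²+20²) = √47924 ≈ 218.92, ∠ = arctan(20/218) ≈ 5.24°
pole (s+1): 1 + j20 → |·| = √(1²+20²) = √401 ≈ 20.025, ∠ = arctan(20/1) ≈ 87.14°
pole (s+3): 3 + j20 → |·| = √(3²+20²) = √409 ≈ 20.224, ∠ = arctan(20/3) ≈ 81.47°
pole (s+200): 200 + j20 → |·| = √(200²+20²) = √40400 ≈ 201, ∠ = arctan(20/200) ≈ 5.71°
pole at origin: |s| = 20, ∠ = 90.00° (in denominator)
|L| = 20 · 218.92 / 1.628e+06 ≈ 0.0026894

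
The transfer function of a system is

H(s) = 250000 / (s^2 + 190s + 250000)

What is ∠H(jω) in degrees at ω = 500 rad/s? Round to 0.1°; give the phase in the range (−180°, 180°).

-90.0°

At s = jω = j500:
quadratic: (j500)² + 190·j500 + 250000 = 0 + j95000 → |·| ≈ 95000, ∠ ≈ 90.00°
∠H = 0.00° − 90.00° = -90.00°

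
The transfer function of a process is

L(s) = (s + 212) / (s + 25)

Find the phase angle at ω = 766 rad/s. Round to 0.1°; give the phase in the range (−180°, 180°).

At s = jω = j766:
zero (s+212): 212 + j766 → |·| = √(212²+766²) = √631700 ≈ 794.8, ∠ = arctan(766/212) ≈ 74.53°
pole (s+25): 25 + j766 → |·| = √(25²+766²) = √587381 ≈ 766.41, ∠ = arctan(766/25) ≈ 88.13°
∠L = 74.53° − 88.13° = -13.60°

-13.6°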